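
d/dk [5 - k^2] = -2*k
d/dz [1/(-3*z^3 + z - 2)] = (9*z^2 - 1)/(3*z^3 - z + 2)^2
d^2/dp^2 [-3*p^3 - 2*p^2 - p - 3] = -18*p - 4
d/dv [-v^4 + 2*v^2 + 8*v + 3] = -4*v^3 + 4*v + 8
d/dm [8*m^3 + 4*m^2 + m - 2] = 24*m^2 + 8*m + 1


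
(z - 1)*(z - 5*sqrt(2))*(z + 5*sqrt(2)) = z^3 - z^2 - 50*z + 50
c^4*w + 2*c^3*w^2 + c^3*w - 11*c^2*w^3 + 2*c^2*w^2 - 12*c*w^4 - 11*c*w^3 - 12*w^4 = (c - 3*w)*(c + w)*(c + 4*w)*(c*w + w)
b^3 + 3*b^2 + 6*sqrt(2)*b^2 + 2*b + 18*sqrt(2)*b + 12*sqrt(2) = (b + 1)*(b + 2)*(b + 6*sqrt(2))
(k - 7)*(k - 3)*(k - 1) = k^3 - 11*k^2 + 31*k - 21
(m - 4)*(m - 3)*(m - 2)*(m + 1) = m^4 - 8*m^3 + 17*m^2 + 2*m - 24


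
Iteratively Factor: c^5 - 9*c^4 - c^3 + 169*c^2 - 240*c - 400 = (c + 4)*(c^4 - 13*c^3 + 51*c^2 - 35*c - 100) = (c + 1)*(c + 4)*(c^3 - 14*c^2 + 65*c - 100) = (c - 4)*(c + 1)*(c + 4)*(c^2 - 10*c + 25) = (c - 5)*(c - 4)*(c + 1)*(c + 4)*(c - 5)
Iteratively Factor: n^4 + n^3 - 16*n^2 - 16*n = (n + 1)*(n^3 - 16*n) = n*(n + 1)*(n^2 - 16) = n*(n - 4)*(n + 1)*(n + 4)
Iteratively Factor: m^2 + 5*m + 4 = (m + 1)*(m + 4)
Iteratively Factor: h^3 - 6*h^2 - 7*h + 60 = (h - 4)*(h^2 - 2*h - 15) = (h - 5)*(h - 4)*(h + 3)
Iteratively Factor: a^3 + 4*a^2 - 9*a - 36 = (a - 3)*(a^2 + 7*a + 12) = (a - 3)*(a + 3)*(a + 4)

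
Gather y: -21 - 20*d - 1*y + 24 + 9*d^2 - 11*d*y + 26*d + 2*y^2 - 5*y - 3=9*d^2 + 6*d + 2*y^2 + y*(-11*d - 6)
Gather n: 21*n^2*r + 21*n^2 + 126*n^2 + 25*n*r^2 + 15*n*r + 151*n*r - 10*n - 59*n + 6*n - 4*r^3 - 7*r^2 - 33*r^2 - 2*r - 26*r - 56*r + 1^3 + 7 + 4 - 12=n^2*(21*r + 147) + n*(25*r^2 + 166*r - 63) - 4*r^3 - 40*r^2 - 84*r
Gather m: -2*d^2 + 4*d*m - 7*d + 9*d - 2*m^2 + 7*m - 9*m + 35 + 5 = -2*d^2 + 2*d - 2*m^2 + m*(4*d - 2) + 40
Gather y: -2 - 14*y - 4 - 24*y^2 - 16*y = -24*y^2 - 30*y - 6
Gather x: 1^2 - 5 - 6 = -10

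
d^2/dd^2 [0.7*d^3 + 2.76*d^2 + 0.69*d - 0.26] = 4.2*d + 5.52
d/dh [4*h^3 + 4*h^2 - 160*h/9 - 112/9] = 12*h^2 + 8*h - 160/9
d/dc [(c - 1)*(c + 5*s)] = 2*c + 5*s - 1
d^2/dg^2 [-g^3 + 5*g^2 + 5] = 10 - 6*g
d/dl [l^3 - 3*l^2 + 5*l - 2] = 3*l^2 - 6*l + 5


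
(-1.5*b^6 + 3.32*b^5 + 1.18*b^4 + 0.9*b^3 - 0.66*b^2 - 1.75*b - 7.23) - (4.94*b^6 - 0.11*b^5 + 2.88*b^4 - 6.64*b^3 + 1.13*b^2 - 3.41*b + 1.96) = -6.44*b^6 + 3.43*b^5 - 1.7*b^4 + 7.54*b^3 - 1.79*b^2 + 1.66*b - 9.19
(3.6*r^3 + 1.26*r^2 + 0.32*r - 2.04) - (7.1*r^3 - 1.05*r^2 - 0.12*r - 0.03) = -3.5*r^3 + 2.31*r^2 + 0.44*r - 2.01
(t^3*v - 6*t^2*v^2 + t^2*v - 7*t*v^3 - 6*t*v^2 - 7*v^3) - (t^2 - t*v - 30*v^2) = t^3*v - 6*t^2*v^2 + t^2*v - t^2 - 7*t*v^3 - 6*t*v^2 + t*v - 7*v^3 + 30*v^2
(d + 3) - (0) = d + 3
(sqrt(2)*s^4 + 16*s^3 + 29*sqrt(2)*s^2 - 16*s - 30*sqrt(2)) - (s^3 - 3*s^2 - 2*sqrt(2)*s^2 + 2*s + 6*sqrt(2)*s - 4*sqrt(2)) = sqrt(2)*s^4 + 15*s^3 + 3*s^2 + 31*sqrt(2)*s^2 - 18*s - 6*sqrt(2)*s - 26*sqrt(2)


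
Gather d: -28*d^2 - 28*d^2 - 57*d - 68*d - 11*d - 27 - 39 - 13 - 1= -56*d^2 - 136*d - 80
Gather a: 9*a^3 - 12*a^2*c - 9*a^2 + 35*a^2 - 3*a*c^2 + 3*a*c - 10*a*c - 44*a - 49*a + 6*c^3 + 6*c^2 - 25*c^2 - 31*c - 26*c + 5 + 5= 9*a^3 + a^2*(26 - 12*c) + a*(-3*c^2 - 7*c - 93) + 6*c^3 - 19*c^2 - 57*c + 10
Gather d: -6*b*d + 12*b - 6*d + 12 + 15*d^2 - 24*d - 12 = 12*b + 15*d^2 + d*(-6*b - 30)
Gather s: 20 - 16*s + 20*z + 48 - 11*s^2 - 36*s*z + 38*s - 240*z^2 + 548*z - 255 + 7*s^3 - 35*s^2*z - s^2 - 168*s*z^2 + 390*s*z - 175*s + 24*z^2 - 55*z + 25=7*s^3 + s^2*(-35*z - 12) + s*(-168*z^2 + 354*z - 153) - 216*z^2 + 513*z - 162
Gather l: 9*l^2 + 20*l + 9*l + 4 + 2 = 9*l^2 + 29*l + 6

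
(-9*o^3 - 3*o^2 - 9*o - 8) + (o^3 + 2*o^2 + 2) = -8*o^3 - o^2 - 9*o - 6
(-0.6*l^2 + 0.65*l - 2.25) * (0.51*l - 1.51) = -0.306*l^3 + 1.2375*l^2 - 2.129*l + 3.3975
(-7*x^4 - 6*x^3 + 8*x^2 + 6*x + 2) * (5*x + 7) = -35*x^5 - 79*x^4 - 2*x^3 + 86*x^2 + 52*x + 14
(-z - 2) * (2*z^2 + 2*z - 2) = -2*z^3 - 6*z^2 - 2*z + 4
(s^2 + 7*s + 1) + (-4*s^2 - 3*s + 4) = -3*s^2 + 4*s + 5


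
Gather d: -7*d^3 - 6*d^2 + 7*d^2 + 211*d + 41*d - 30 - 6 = -7*d^3 + d^2 + 252*d - 36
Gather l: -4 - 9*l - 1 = -9*l - 5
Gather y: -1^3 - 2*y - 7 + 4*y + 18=2*y + 10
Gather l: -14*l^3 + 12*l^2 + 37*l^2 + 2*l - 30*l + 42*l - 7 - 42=-14*l^3 + 49*l^2 + 14*l - 49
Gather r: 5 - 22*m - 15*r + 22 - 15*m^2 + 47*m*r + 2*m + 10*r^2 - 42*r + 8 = -15*m^2 - 20*m + 10*r^2 + r*(47*m - 57) + 35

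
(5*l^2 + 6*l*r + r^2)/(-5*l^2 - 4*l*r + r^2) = (5*l + r)/(-5*l + r)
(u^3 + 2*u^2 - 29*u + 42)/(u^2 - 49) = (u^2 - 5*u + 6)/(u - 7)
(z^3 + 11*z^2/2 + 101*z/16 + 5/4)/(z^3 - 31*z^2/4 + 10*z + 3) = (z^2 + 21*z/4 + 5)/(z^2 - 8*z + 12)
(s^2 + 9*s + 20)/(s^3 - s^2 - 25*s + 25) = (s + 4)/(s^2 - 6*s + 5)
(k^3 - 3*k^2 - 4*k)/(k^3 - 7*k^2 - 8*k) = (k - 4)/(k - 8)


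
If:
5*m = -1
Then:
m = -1/5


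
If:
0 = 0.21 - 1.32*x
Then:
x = 0.16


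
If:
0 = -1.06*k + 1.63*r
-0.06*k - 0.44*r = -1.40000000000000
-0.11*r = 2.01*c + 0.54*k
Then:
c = -1.23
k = 4.04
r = 2.63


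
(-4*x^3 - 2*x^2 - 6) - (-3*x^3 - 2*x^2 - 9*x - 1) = -x^3 + 9*x - 5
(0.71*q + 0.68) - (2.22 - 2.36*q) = 3.07*q - 1.54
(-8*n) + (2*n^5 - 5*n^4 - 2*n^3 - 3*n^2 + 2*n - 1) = 2*n^5 - 5*n^4 - 2*n^3 - 3*n^2 - 6*n - 1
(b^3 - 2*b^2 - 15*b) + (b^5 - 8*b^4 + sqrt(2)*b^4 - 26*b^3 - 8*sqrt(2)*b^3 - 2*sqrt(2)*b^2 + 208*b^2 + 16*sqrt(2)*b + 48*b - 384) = b^5 - 8*b^4 + sqrt(2)*b^4 - 25*b^3 - 8*sqrt(2)*b^3 - 2*sqrt(2)*b^2 + 206*b^2 + 16*sqrt(2)*b + 33*b - 384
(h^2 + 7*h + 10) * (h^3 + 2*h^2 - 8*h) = h^5 + 9*h^4 + 16*h^3 - 36*h^2 - 80*h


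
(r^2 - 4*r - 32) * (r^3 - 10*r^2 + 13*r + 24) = r^5 - 14*r^4 + 21*r^3 + 292*r^2 - 512*r - 768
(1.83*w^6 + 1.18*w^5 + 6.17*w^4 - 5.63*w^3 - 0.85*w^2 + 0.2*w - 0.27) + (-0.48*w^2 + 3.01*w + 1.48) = 1.83*w^6 + 1.18*w^5 + 6.17*w^4 - 5.63*w^3 - 1.33*w^2 + 3.21*w + 1.21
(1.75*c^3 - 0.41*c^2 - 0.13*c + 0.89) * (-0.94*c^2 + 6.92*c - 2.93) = -1.645*c^5 + 12.4954*c^4 - 7.8425*c^3 - 0.5349*c^2 + 6.5397*c - 2.6077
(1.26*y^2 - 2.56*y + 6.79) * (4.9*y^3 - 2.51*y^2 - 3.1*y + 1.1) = 6.174*y^5 - 15.7066*y^4 + 35.7906*y^3 - 7.7209*y^2 - 23.865*y + 7.469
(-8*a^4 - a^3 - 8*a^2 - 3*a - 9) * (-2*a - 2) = 16*a^5 + 18*a^4 + 18*a^3 + 22*a^2 + 24*a + 18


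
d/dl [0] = 0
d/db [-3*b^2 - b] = -6*b - 1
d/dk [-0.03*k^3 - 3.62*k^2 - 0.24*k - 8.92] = -0.09*k^2 - 7.24*k - 0.24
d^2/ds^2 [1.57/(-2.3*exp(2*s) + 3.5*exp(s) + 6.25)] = (1.57*(4.6*exp(s) - 3.5)*(9.2*exp(s) - 7.0)*exp(s) + (14.444*exp(s) - 5.495)*(-2.3*exp(2*s) + 3.5*exp(s) + 6.25))*exp(s)/(-2.3*exp(2*s) + 3.5*exp(s) + 6.25)^3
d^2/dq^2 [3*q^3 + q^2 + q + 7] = 18*q + 2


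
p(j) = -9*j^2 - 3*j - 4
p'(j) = -18*j - 3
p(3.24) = -108.20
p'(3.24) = -61.32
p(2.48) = -66.79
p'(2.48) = -47.64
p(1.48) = -28.15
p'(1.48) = -29.64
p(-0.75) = -6.81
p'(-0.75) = 10.50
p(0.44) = -7.06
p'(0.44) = -10.92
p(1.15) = -19.35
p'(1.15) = -23.70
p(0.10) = -4.39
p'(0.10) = -4.80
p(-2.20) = -40.96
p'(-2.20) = 36.60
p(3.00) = -94.00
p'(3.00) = -57.00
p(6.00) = -346.00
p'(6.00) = -111.00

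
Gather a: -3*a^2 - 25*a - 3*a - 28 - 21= -3*a^2 - 28*a - 49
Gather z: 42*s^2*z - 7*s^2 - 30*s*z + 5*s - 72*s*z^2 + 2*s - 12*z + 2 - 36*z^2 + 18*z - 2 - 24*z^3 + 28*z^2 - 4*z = -7*s^2 + 7*s - 24*z^3 + z^2*(-72*s - 8) + z*(42*s^2 - 30*s + 2)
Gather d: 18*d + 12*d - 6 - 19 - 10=30*d - 35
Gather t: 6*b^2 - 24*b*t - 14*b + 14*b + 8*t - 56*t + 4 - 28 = 6*b^2 + t*(-24*b - 48) - 24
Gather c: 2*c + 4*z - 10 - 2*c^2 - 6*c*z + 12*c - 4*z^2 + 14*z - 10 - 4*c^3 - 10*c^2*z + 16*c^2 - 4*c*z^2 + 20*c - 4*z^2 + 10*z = -4*c^3 + c^2*(14 - 10*z) + c*(-4*z^2 - 6*z + 34) - 8*z^2 + 28*z - 20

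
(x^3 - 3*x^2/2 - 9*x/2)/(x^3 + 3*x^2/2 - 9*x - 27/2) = x/(x + 3)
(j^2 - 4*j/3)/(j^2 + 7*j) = (j - 4/3)/(j + 7)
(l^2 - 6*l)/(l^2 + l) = (l - 6)/(l + 1)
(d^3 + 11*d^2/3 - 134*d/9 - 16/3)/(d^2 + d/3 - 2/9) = (9*d^3 + 33*d^2 - 134*d - 48)/(9*d^2 + 3*d - 2)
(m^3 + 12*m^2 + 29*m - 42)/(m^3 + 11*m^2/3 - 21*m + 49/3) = 3*(m + 6)/(3*m - 7)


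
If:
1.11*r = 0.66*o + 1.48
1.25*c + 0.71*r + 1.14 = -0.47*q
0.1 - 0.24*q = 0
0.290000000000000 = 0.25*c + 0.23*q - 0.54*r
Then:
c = -0.68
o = -3.38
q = 0.42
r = -0.68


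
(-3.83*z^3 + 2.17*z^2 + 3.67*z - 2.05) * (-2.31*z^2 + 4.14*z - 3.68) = 8.8473*z^5 - 20.8689*z^4 + 14.6005*z^3 + 11.9437*z^2 - 21.9926*z + 7.544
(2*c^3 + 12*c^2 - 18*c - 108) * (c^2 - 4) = 2*c^5 + 12*c^4 - 26*c^3 - 156*c^2 + 72*c + 432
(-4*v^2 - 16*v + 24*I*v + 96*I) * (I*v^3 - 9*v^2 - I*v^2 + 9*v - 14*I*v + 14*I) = -4*I*v^5 + 12*v^4 - 12*I*v^4 + 36*v^3 - 144*I*v^3 + 288*v^2 - 480*I*v^2 + 1008*v + 640*I*v - 1344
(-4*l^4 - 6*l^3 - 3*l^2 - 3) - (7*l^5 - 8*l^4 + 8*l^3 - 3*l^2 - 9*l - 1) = -7*l^5 + 4*l^4 - 14*l^3 + 9*l - 2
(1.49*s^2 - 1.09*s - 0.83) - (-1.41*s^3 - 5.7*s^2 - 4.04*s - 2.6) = 1.41*s^3 + 7.19*s^2 + 2.95*s + 1.77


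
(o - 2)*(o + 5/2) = o^2 + o/2 - 5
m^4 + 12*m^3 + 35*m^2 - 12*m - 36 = (m - 1)*(m + 1)*(m + 6)^2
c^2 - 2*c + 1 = (c - 1)^2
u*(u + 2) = u^2 + 2*u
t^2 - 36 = (t - 6)*(t + 6)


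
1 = 1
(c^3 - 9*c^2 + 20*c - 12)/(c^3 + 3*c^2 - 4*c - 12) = (c^2 - 7*c + 6)/(c^2 + 5*c + 6)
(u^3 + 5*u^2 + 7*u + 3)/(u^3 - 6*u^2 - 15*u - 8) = (u + 3)/(u - 8)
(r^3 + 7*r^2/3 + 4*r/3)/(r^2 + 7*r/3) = (3*r^2 + 7*r + 4)/(3*r + 7)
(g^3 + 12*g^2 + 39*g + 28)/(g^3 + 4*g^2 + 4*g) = (g^3 + 12*g^2 + 39*g + 28)/(g*(g^2 + 4*g + 4))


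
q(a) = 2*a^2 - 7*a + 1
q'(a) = 4*a - 7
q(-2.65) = 33.60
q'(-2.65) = -17.60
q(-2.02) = 23.30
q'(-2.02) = -15.08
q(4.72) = 12.52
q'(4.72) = 11.88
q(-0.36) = 3.78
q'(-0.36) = -8.44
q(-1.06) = 10.67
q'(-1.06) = -11.24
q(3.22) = -0.80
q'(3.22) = 5.88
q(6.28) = 35.92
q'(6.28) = 18.12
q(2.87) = -2.62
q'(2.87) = 4.48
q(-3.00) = 40.00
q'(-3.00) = -19.00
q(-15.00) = 556.00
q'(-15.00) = -67.00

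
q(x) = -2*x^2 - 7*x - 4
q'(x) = -4*x - 7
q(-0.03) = -3.79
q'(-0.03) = -6.88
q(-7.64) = -67.26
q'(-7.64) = 23.56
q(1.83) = -23.51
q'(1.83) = -14.32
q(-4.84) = -16.97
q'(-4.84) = 12.36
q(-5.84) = -31.33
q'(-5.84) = 16.36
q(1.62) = -20.59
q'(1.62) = -13.48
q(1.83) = -23.51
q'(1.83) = -14.32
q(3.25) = -47.88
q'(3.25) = -20.00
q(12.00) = -376.00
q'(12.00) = -55.00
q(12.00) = -376.00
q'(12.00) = -55.00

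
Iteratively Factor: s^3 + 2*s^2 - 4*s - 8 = (s + 2)*(s^2 - 4) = (s + 2)^2*(s - 2)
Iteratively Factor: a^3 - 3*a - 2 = (a + 1)*(a^2 - a - 2) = (a - 2)*(a + 1)*(a + 1)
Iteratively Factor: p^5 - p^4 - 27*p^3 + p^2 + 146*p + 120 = (p + 4)*(p^4 - 5*p^3 - 7*p^2 + 29*p + 30) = (p - 5)*(p + 4)*(p^3 - 7*p - 6) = (p - 5)*(p + 2)*(p + 4)*(p^2 - 2*p - 3) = (p - 5)*(p - 3)*(p + 2)*(p + 4)*(p + 1)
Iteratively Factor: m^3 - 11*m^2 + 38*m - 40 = (m - 2)*(m^2 - 9*m + 20) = (m - 5)*(m - 2)*(m - 4)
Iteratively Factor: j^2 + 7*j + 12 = (j + 3)*(j + 4)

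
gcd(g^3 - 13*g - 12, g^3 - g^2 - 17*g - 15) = g^2 + 4*g + 3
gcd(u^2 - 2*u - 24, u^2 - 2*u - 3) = 1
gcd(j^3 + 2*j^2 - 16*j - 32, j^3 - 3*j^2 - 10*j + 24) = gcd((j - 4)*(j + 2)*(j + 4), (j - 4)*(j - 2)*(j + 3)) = j - 4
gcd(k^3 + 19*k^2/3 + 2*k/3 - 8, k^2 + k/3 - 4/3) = k^2 + k/3 - 4/3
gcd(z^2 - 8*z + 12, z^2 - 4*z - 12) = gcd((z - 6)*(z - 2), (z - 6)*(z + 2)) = z - 6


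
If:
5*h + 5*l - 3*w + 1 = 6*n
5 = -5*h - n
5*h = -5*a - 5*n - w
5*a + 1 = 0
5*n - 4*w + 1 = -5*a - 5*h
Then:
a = -1/5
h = -129/100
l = 59/20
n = 29/20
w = 1/5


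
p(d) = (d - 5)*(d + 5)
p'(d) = 2*d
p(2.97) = -16.18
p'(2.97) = 5.94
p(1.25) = -23.44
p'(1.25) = 2.50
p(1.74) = -21.97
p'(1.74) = 3.48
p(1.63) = -22.34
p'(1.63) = 3.26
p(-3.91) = -9.71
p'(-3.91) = -7.82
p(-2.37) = -19.38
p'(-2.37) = -4.74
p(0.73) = -24.47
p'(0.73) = 1.46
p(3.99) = -9.08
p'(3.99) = 7.98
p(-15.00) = 200.00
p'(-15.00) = -30.00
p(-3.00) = -16.00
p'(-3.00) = -6.00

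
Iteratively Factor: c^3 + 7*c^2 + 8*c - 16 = (c + 4)*(c^2 + 3*c - 4) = (c + 4)^2*(c - 1)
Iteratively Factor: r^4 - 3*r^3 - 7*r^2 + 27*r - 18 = (r + 3)*(r^3 - 6*r^2 + 11*r - 6) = (r - 3)*(r + 3)*(r^2 - 3*r + 2) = (r - 3)*(r - 1)*(r + 3)*(r - 2)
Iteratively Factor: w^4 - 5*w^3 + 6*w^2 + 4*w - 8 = (w - 2)*(w^3 - 3*w^2 + 4) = (w - 2)^2*(w^2 - w - 2) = (w - 2)^3*(w + 1)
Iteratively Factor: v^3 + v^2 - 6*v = (v)*(v^2 + v - 6) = v*(v + 3)*(v - 2)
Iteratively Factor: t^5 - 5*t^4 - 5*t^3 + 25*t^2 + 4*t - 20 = (t + 1)*(t^4 - 6*t^3 + t^2 + 24*t - 20) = (t - 1)*(t + 1)*(t^3 - 5*t^2 - 4*t + 20) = (t - 2)*(t - 1)*(t + 1)*(t^2 - 3*t - 10) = (t - 5)*(t - 2)*(t - 1)*(t + 1)*(t + 2)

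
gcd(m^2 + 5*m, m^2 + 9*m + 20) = m + 5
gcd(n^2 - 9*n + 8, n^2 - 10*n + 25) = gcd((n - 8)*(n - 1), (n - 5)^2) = 1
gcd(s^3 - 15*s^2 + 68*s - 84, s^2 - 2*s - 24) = s - 6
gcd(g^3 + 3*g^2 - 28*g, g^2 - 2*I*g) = g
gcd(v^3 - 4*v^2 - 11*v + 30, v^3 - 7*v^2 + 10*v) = v^2 - 7*v + 10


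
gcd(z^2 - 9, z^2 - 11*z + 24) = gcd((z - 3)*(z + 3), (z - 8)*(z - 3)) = z - 3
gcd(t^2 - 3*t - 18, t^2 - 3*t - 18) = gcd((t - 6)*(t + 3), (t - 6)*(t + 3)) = t^2 - 3*t - 18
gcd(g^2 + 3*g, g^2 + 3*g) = g^2 + 3*g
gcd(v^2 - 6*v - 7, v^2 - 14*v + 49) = v - 7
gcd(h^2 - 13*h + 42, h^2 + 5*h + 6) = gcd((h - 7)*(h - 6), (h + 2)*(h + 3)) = 1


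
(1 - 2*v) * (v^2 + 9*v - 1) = -2*v^3 - 17*v^2 + 11*v - 1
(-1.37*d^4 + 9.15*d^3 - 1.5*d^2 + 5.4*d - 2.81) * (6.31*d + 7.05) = -8.6447*d^5 + 48.078*d^4 + 55.0425*d^3 + 23.499*d^2 + 20.3389*d - 19.8105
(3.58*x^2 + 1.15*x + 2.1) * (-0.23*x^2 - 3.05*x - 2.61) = -0.8234*x^4 - 11.1835*x^3 - 13.3343*x^2 - 9.4065*x - 5.481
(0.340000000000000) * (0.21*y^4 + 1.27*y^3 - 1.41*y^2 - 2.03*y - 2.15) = 0.0714*y^4 + 0.4318*y^3 - 0.4794*y^2 - 0.6902*y - 0.731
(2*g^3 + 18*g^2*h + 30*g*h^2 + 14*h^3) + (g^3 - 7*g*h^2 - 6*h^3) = 3*g^3 + 18*g^2*h + 23*g*h^2 + 8*h^3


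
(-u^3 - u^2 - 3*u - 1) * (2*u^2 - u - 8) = -2*u^5 - u^4 + 3*u^3 + 9*u^2 + 25*u + 8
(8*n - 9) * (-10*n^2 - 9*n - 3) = -80*n^3 + 18*n^2 + 57*n + 27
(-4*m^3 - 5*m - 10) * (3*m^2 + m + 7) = -12*m^5 - 4*m^4 - 43*m^3 - 35*m^2 - 45*m - 70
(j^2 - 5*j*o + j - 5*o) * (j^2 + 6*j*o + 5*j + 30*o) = j^4 + j^3*o + 6*j^3 - 30*j^2*o^2 + 6*j^2*o + 5*j^2 - 180*j*o^2 + 5*j*o - 150*o^2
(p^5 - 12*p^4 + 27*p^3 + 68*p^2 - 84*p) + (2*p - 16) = p^5 - 12*p^4 + 27*p^3 + 68*p^2 - 82*p - 16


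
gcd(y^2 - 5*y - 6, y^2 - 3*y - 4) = y + 1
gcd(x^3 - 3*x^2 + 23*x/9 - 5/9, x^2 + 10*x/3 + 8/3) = 1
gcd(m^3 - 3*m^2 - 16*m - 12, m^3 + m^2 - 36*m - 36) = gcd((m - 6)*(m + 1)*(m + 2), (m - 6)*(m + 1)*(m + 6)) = m^2 - 5*m - 6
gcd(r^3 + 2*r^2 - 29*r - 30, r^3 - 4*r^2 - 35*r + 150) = r^2 + r - 30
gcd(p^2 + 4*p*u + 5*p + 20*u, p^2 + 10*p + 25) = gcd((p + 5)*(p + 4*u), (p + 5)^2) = p + 5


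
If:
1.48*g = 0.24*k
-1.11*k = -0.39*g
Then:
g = 0.00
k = 0.00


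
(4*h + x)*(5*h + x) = 20*h^2 + 9*h*x + x^2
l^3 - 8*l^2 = l^2*(l - 8)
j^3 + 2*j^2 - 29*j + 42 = (j - 3)*(j - 2)*(j + 7)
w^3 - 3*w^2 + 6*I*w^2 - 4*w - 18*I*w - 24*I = (w - 4)*(w + 1)*(w + 6*I)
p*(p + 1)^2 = p^3 + 2*p^2 + p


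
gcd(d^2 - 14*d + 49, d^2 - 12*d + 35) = d - 7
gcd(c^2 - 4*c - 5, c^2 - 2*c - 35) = 1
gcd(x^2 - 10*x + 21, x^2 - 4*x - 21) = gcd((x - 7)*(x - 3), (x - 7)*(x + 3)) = x - 7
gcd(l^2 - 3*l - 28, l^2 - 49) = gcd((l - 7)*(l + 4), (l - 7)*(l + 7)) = l - 7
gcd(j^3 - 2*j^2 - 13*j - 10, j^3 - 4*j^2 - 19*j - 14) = j^2 + 3*j + 2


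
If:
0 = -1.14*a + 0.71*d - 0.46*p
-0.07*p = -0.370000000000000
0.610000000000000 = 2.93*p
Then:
No Solution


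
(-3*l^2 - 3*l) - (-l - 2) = -3*l^2 - 2*l + 2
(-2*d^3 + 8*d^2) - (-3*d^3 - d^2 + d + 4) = d^3 + 9*d^2 - d - 4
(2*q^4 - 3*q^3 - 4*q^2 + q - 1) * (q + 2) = 2*q^5 + q^4 - 10*q^3 - 7*q^2 + q - 2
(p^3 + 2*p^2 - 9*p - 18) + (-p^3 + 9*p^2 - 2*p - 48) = 11*p^2 - 11*p - 66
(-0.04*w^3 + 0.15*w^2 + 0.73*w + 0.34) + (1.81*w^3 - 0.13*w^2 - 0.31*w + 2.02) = 1.77*w^3 + 0.02*w^2 + 0.42*w + 2.36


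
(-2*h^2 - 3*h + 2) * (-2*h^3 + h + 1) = 4*h^5 + 6*h^4 - 6*h^3 - 5*h^2 - h + 2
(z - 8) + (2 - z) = -6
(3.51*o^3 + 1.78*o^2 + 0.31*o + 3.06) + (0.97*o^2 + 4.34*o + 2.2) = 3.51*o^3 + 2.75*o^2 + 4.65*o + 5.26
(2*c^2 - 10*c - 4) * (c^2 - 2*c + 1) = 2*c^4 - 14*c^3 + 18*c^2 - 2*c - 4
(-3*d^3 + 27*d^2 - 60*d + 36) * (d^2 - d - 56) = -3*d^5 + 30*d^4 + 81*d^3 - 1416*d^2 + 3324*d - 2016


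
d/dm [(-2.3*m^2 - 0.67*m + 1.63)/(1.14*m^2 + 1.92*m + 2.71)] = (-3.6522*m^2 - 16.1824*m - 4.9453)/(1.2996*m^4 + 4.3776*m^3 + 9.8652*m^2 + 10.4064*m + 7.3441)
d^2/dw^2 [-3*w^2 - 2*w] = -6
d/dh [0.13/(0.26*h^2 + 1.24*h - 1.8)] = (-0.0676*h - 0.1612)/(0.26*h^2 + 1.24*h - 1.8)^2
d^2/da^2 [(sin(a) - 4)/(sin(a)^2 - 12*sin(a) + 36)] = (-8*sin(a) + cos(a)^2 + 13)*sin(a)/(sin(a) - 6)^4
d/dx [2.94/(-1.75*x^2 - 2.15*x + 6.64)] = (10.29*x + 6.321)/(1.75*x^2 + 2.15*x - 6.64)^2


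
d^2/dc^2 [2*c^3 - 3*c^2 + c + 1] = 12*c - 6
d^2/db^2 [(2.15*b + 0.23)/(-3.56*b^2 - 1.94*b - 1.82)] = (-(2.15*b + 0.23)*(7.12*b + 1.94)*(14.24*b + 3.88) + (45.924*b + 9.9796)*(3.56*b^2 + 1.94*b + 1.82))/(3.56*b^2 + 1.94*b + 1.82)^3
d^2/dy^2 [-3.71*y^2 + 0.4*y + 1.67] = -7.42000000000000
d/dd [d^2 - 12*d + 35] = 2*d - 12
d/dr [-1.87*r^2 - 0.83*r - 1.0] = -3.74*r - 0.83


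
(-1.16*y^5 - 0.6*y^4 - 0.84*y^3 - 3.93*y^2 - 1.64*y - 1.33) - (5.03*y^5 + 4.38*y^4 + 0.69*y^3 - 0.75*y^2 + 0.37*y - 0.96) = -6.19*y^5 - 4.98*y^4 - 1.53*y^3 - 3.18*y^2 - 2.01*y - 0.37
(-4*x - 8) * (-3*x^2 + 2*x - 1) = 12*x^3 + 16*x^2 - 12*x + 8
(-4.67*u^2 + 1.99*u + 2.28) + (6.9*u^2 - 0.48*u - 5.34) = 2.23*u^2 + 1.51*u - 3.06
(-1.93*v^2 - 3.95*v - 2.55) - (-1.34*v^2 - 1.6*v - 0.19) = -0.59*v^2 - 2.35*v - 2.36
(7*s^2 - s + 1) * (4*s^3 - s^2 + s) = 28*s^5 - 11*s^4 + 12*s^3 - 2*s^2 + s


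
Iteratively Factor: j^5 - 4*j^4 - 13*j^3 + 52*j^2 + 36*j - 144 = (j + 2)*(j^4 - 6*j^3 - j^2 + 54*j - 72) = (j - 2)*(j + 2)*(j^3 - 4*j^2 - 9*j + 36) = (j - 3)*(j - 2)*(j + 2)*(j^2 - j - 12) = (j - 4)*(j - 3)*(j - 2)*(j + 2)*(j + 3)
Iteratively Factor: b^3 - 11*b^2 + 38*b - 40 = (b - 5)*(b^2 - 6*b + 8) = (b - 5)*(b - 4)*(b - 2)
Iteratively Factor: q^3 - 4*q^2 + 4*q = (q - 2)*(q^2 - 2*q) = (q - 2)^2*(q)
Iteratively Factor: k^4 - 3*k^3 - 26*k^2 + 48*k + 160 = (k + 4)*(k^3 - 7*k^2 + 2*k + 40) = (k + 2)*(k + 4)*(k^2 - 9*k + 20) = (k - 5)*(k + 2)*(k + 4)*(k - 4)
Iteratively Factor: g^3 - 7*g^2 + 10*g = (g - 5)*(g^2 - 2*g) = (g - 5)*(g - 2)*(g)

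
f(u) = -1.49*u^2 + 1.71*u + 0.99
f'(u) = 1.71 - 2.98*u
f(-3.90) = -28.34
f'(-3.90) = 13.33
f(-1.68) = -6.09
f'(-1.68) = 6.72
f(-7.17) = -87.87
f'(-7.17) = 23.08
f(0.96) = 1.26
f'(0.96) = -1.15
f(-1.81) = -6.99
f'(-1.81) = 7.10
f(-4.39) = -35.23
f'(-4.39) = 14.79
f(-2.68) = -14.29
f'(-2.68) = 9.70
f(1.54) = 0.09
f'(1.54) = -2.88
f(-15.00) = -359.91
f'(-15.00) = 46.41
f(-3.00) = -17.55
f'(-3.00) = 10.65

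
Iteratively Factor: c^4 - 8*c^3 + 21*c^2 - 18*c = (c)*(c^3 - 8*c^2 + 21*c - 18) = c*(c - 2)*(c^2 - 6*c + 9) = c*(c - 3)*(c - 2)*(c - 3)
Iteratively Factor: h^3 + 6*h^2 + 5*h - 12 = (h - 1)*(h^2 + 7*h + 12) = (h - 1)*(h + 4)*(h + 3)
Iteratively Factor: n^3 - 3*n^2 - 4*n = (n + 1)*(n^2 - 4*n) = (n - 4)*(n + 1)*(n)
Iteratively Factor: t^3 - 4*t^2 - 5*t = (t)*(t^2 - 4*t - 5) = t*(t - 5)*(t + 1)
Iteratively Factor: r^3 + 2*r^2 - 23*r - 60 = (r + 3)*(r^2 - r - 20) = (r - 5)*(r + 3)*(r + 4)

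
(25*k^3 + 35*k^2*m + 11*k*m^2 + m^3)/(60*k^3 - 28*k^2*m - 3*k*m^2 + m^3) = (5*k^2 + 6*k*m + m^2)/(12*k^2 - 8*k*m + m^2)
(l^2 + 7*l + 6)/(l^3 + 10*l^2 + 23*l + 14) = (l + 6)/(l^2 + 9*l + 14)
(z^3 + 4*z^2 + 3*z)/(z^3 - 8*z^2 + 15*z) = (z^2 + 4*z + 3)/(z^2 - 8*z + 15)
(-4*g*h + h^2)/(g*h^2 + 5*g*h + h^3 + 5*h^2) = (-4*g + h)/(g*h + 5*g + h^2 + 5*h)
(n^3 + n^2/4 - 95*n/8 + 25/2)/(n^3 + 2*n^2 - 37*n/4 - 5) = (4*n - 5)/(2*(2*n + 1))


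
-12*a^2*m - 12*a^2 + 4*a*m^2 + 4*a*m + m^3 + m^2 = (-2*a + m)*(6*a + m)*(m + 1)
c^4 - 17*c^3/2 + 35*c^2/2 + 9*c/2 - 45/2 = (c - 5)*(c - 3)*(c - 3/2)*(c + 1)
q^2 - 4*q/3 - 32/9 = (q - 8/3)*(q + 4/3)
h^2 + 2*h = h*(h + 2)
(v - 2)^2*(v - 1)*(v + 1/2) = v^4 - 9*v^3/2 + 11*v^2/2 - 2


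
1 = 1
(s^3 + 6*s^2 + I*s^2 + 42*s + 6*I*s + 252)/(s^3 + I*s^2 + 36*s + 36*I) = (s^2 + s*(6 + 7*I) + 42*I)/(s^2 + 7*I*s - 6)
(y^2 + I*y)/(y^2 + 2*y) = (y + I)/(y + 2)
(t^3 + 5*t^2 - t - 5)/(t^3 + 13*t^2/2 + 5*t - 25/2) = 2*(t + 1)/(2*t + 5)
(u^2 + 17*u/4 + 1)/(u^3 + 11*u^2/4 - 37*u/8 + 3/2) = 2*(4*u + 1)/(8*u^2 - 10*u + 3)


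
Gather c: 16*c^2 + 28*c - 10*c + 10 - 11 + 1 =16*c^2 + 18*c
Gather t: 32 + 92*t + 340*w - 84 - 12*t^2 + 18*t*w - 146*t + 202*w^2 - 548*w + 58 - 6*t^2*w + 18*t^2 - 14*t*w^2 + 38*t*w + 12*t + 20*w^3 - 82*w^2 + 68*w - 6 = t^2*(6 - 6*w) + t*(-14*w^2 + 56*w - 42) + 20*w^3 + 120*w^2 - 140*w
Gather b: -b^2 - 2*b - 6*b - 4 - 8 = -b^2 - 8*b - 12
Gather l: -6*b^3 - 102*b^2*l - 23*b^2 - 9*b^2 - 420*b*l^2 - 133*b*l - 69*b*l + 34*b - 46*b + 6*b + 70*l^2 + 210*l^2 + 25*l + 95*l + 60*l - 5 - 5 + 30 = -6*b^3 - 32*b^2 - 6*b + l^2*(280 - 420*b) + l*(-102*b^2 - 202*b + 180) + 20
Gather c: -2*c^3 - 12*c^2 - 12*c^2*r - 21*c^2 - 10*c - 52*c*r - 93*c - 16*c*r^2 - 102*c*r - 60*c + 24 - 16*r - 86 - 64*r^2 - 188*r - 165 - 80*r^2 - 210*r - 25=-2*c^3 + c^2*(-12*r - 33) + c*(-16*r^2 - 154*r - 163) - 144*r^2 - 414*r - 252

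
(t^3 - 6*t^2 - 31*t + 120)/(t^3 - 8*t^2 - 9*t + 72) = (t + 5)/(t + 3)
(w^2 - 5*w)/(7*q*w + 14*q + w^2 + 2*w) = w*(w - 5)/(7*q*w + 14*q + w^2 + 2*w)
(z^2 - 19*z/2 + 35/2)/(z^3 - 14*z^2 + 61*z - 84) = (z - 5/2)/(z^2 - 7*z + 12)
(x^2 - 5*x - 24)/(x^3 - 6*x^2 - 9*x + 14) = (x^2 - 5*x - 24)/(x^3 - 6*x^2 - 9*x + 14)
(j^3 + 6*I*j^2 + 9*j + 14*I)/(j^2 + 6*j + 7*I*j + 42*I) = (j^2 - I*j + 2)/(j + 6)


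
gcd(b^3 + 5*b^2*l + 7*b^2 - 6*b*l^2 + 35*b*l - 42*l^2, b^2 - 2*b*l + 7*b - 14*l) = b + 7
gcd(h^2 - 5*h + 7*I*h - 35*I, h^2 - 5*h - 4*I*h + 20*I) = h - 5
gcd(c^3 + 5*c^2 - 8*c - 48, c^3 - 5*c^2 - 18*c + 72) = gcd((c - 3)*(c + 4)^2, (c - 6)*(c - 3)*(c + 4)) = c^2 + c - 12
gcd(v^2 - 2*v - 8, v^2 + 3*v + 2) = v + 2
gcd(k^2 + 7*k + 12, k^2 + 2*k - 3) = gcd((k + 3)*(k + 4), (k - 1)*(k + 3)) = k + 3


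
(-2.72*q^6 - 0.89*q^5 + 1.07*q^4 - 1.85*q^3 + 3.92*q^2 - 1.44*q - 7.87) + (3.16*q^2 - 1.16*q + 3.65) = -2.72*q^6 - 0.89*q^5 + 1.07*q^4 - 1.85*q^3 + 7.08*q^2 - 2.6*q - 4.22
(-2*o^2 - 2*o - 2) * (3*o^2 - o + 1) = -6*o^4 - 4*o^3 - 6*o^2 - 2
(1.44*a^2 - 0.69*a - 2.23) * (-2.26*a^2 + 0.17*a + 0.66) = -3.2544*a^4 + 1.8042*a^3 + 5.8729*a^2 - 0.8345*a - 1.4718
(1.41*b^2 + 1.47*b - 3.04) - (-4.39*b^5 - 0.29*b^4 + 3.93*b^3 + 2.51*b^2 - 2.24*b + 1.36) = 4.39*b^5 + 0.29*b^4 - 3.93*b^3 - 1.1*b^2 + 3.71*b - 4.4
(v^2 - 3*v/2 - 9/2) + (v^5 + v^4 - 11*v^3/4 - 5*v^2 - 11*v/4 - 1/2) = v^5 + v^4 - 11*v^3/4 - 4*v^2 - 17*v/4 - 5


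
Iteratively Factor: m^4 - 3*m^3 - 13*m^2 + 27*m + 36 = (m - 3)*(m^3 - 13*m - 12) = (m - 3)*(m + 3)*(m^2 - 3*m - 4) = (m - 4)*(m - 3)*(m + 3)*(m + 1)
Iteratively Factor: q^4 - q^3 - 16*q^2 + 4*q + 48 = (q + 2)*(q^3 - 3*q^2 - 10*q + 24) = (q - 4)*(q + 2)*(q^2 + q - 6) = (q - 4)*(q - 2)*(q + 2)*(q + 3)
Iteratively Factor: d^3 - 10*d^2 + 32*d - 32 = (d - 2)*(d^2 - 8*d + 16) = (d - 4)*(d - 2)*(d - 4)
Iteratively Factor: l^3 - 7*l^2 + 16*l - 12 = (l - 3)*(l^2 - 4*l + 4) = (l - 3)*(l - 2)*(l - 2)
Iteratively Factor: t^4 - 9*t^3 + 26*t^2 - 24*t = (t - 4)*(t^3 - 5*t^2 + 6*t) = (t - 4)*(t - 2)*(t^2 - 3*t) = (t - 4)*(t - 3)*(t - 2)*(t)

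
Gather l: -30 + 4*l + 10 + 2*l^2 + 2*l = 2*l^2 + 6*l - 20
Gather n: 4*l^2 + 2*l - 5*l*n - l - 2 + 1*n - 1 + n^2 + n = 4*l^2 + l + n^2 + n*(2 - 5*l) - 3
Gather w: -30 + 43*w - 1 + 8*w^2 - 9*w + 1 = 8*w^2 + 34*w - 30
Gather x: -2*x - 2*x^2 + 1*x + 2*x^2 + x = 0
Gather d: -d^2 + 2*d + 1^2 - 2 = -d^2 + 2*d - 1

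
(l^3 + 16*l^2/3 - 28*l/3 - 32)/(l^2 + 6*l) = l - 2/3 - 16/(3*l)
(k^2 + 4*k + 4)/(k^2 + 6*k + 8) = (k + 2)/(k + 4)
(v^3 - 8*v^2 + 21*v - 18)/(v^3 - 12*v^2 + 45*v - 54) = (v - 2)/(v - 6)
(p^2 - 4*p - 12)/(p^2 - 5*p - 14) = (p - 6)/(p - 7)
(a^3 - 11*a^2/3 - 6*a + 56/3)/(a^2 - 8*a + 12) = (3*a^2 - 5*a - 28)/(3*(a - 6))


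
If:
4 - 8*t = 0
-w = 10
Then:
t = 1/2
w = -10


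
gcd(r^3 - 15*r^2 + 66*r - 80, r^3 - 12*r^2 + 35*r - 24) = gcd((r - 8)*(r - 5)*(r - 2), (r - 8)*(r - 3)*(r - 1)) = r - 8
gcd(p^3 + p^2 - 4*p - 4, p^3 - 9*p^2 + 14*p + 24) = p + 1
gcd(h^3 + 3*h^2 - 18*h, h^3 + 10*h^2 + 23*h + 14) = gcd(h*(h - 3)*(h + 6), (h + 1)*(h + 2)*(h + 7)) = 1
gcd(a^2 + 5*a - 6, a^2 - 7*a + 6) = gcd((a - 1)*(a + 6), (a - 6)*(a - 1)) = a - 1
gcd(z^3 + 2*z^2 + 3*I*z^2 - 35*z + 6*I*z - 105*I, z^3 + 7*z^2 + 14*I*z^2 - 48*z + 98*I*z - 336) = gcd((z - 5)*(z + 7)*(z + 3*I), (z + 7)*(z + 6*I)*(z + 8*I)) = z + 7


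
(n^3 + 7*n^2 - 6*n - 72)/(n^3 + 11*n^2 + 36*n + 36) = (n^2 + n - 12)/(n^2 + 5*n + 6)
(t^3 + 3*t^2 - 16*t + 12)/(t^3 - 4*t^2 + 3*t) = (t^2 + 4*t - 12)/(t*(t - 3))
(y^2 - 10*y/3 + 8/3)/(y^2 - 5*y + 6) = (y - 4/3)/(y - 3)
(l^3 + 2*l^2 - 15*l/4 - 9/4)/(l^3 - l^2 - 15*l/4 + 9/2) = (2*l^2 + 7*l + 3)/(2*l^2 + l - 6)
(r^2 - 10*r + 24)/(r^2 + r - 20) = (r - 6)/(r + 5)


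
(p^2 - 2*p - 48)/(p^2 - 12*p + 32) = (p + 6)/(p - 4)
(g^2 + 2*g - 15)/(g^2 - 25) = (g - 3)/(g - 5)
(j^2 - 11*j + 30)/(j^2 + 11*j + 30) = (j^2 - 11*j + 30)/(j^2 + 11*j + 30)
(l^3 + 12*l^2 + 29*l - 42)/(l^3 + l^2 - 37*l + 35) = (l + 6)/(l - 5)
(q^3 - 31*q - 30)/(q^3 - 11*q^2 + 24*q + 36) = (q + 5)/(q - 6)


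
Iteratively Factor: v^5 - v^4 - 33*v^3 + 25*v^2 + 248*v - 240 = (v + 4)*(v^4 - 5*v^3 - 13*v^2 + 77*v - 60) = (v - 5)*(v + 4)*(v^3 - 13*v + 12) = (v - 5)*(v + 4)^2*(v^2 - 4*v + 3) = (v - 5)*(v - 3)*(v + 4)^2*(v - 1)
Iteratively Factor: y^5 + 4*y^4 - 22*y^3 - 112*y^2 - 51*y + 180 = (y - 5)*(y^4 + 9*y^3 + 23*y^2 + 3*y - 36) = (y - 5)*(y + 3)*(y^3 + 6*y^2 + 5*y - 12) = (y - 5)*(y + 3)^2*(y^2 + 3*y - 4) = (y - 5)*(y - 1)*(y + 3)^2*(y + 4)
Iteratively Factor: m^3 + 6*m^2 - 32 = (m + 4)*(m^2 + 2*m - 8) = (m + 4)^2*(m - 2)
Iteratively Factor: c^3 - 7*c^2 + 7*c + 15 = (c - 5)*(c^2 - 2*c - 3) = (c - 5)*(c + 1)*(c - 3)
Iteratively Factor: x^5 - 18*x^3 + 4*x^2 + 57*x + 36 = (x - 3)*(x^4 + 3*x^3 - 9*x^2 - 23*x - 12) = (x - 3)*(x + 1)*(x^3 + 2*x^2 - 11*x - 12) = (x - 3)^2*(x + 1)*(x^2 + 5*x + 4) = (x - 3)^2*(x + 1)^2*(x + 4)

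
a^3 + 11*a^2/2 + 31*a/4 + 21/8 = (a + 1/2)*(a + 3/2)*(a + 7/2)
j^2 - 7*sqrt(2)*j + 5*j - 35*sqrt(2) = (j + 5)*(j - 7*sqrt(2))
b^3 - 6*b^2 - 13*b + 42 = (b - 7)*(b - 2)*(b + 3)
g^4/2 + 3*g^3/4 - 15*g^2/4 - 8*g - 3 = (g/2 + 1)*(g - 3)*(g + 1/2)*(g + 2)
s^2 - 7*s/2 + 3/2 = (s - 3)*(s - 1/2)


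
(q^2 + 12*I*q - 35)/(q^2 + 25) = (q + 7*I)/(q - 5*I)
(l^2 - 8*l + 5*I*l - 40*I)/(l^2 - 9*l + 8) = (l + 5*I)/(l - 1)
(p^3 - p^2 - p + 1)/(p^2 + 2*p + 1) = (p^2 - 2*p + 1)/(p + 1)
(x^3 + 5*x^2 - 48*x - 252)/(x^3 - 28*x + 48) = (x^2 - x - 42)/(x^2 - 6*x + 8)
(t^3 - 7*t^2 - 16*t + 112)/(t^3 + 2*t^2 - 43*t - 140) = (t - 4)/(t + 5)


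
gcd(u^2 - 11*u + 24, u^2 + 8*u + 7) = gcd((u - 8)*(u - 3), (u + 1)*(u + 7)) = 1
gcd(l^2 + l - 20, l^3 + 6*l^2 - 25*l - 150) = l + 5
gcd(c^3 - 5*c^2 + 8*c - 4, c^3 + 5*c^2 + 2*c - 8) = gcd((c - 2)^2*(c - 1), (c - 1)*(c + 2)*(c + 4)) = c - 1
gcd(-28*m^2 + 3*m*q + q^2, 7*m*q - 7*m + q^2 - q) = 7*m + q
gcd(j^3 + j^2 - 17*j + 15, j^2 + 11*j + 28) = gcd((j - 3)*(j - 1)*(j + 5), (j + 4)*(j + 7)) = 1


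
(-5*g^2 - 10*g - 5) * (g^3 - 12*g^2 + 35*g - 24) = -5*g^5 + 50*g^4 - 60*g^3 - 170*g^2 + 65*g + 120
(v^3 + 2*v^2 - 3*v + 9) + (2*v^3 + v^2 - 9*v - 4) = 3*v^3 + 3*v^2 - 12*v + 5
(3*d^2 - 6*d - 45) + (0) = 3*d^2 - 6*d - 45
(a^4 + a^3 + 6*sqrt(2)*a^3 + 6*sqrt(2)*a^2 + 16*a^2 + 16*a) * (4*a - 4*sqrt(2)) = 4*a^5 + 4*a^4 + 20*sqrt(2)*a^4 + 16*a^3 + 20*sqrt(2)*a^3 - 64*sqrt(2)*a^2 + 16*a^2 - 64*sqrt(2)*a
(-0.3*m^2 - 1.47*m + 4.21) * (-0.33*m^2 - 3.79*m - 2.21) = 0.099*m^4 + 1.6221*m^3 + 4.845*m^2 - 12.7072*m - 9.3041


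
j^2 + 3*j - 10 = (j - 2)*(j + 5)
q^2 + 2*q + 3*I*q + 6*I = (q + 2)*(q + 3*I)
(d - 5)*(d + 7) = d^2 + 2*d - 35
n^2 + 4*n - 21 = (n - 3)*(n + 7)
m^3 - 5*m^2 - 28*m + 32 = (m - 8)*(m - 1)*(m + 4)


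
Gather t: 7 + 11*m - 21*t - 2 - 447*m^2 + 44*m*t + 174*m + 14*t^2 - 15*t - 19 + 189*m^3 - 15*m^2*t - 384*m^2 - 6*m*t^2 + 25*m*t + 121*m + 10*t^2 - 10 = 189*m^3 - 831*m^2 + 306*m + t^2*(24 - 6*m) + t*(-15*m^2 + 69*m - 36) - 24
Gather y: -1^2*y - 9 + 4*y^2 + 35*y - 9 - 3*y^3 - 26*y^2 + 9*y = -3*y^3 - 22*y^2 + 43*y - 18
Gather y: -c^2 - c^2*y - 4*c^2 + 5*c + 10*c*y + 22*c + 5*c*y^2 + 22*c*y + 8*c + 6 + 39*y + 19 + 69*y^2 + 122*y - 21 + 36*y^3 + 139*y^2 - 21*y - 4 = -5*c^2 + 35*c + 36*y^3 + y^2*(5*c + 208) + y*(-c^2 + 32*c + 140)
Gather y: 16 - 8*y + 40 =56 - 8*y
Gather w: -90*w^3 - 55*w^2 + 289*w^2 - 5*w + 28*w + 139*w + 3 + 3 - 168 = -90*w^3 + 234*w^2 + 162*w - 162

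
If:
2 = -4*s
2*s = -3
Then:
No Solution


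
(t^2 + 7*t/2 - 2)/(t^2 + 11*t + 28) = (t - 1/2)/(t + 7)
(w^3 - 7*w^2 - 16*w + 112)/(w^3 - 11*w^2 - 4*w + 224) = (w - 4)/(w - 8)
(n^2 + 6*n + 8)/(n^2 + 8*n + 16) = (n + 2)/(n + 4)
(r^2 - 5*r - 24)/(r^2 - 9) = (r - 8)/(r - 3)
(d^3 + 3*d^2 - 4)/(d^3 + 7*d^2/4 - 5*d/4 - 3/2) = 4*(d + 2)/(4*d + 3)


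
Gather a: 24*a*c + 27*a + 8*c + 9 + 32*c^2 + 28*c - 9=a*(24*c + 27) + 32*c^2 + 36*c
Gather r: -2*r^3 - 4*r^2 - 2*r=-2*r^3 - 4*r^2 - 2*r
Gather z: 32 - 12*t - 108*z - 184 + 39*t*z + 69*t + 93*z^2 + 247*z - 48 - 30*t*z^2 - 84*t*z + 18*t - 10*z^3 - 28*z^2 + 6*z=75*t - 10*z^3 + z^2*(65 - 30*t) + z*(145 - 45*t) - 200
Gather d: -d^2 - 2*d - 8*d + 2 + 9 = -d^2 - 10*d + 11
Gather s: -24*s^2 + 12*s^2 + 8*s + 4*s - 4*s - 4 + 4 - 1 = -12*s^2 + 8*s - 1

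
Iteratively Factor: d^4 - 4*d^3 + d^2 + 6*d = (d + 1)*(d^3 - 5*d^2 + 6*d) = d*(d + 1)*(d^2 - 5*d + 6) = d*(d - 3)*(d + 1)*(d - 2)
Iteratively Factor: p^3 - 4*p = (p - 2)*(p^2 + 2*p) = (p - 2)*(p + 2)*(p)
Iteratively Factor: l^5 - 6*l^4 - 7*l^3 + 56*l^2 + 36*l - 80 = (l - 4)*(l^4 - 2*l^3 - 15*l^2 - 4*l + 20) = (l - 4)*(l + 2)*(l^3 - 4*l^2 - 7*l + 10) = (l - 5)*(l - 4)*(l + 2)*(l^2 + l - 2) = (l - 5)*(l - 4)*(l - 1)*(l + 2)*(l + 2)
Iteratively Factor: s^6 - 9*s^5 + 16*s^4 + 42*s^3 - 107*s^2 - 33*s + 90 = (s - 3)*(s^5 - 6*s^4 - 2*s^3 + 36*s^2 + s - 30) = (s - 5)*(s - 3)*(s^4 - s^3 - 7*s^2 + s + 6) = (s - 5)*(s - 3)^2*(s^3 + 2*s^2 - s - 2) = (s - 5)*(s - 3)^2*(s + 1)*(s^2 + s - 2) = (s - 5)*(s - 3)^2*(s + 1)*(s + 2)*(s - 1)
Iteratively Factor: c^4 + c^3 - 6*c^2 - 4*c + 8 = (c - 1)*(c^3 + 2*c^2 - 4*c - 8) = (c - 1)*(c + 2)*(c^2 - 4) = (c - 1)*(c + 2)^2*(c - 2)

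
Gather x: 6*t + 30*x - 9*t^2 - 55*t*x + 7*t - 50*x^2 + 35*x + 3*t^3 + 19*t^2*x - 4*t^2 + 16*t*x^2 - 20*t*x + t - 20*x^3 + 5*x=3*t^3 - 13*t^2 + 14*t - 20*x^3 + x^2*(16*t - 50) + x*(19*t^2 - 75*t + 70)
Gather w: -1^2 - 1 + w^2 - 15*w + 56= w^2 - 15*w + 54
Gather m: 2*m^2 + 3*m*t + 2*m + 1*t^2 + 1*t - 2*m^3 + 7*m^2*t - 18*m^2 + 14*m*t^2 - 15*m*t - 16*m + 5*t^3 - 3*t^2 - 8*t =-2*m^3 + m^2*(7*t - 16) + m*(14*t^2 - 12*t - 14) + 5*t^3 - 2*t^2 - 7*t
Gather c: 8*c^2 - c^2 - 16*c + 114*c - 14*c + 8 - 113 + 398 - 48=7*c^2 + 84*c + 245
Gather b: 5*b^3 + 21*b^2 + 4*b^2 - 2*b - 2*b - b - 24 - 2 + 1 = 5*b^3 + 25*b^2 - 5*b - 25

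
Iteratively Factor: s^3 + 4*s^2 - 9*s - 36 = (s - 3)*(s^2 + 7*s + 12) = (s - 3)*(s + 4)*(s + 3)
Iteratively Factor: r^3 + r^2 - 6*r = (r + 3)*(r^2 - 2*r) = r*(r + 3)*(r - 2)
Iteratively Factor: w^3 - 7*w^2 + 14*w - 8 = (w - 2)*(w^2 - 5*w + 4) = (w - 4)*(w - 2)*(w - 1)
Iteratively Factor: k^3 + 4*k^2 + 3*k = (k + 1)*(k^2 + 3*k) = (k + 1)*(k + 3)*(k)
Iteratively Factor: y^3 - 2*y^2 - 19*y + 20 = (y - 5)*(y^2 + 3*y - 4) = (y - 5)*(y + 4)*(y - 1)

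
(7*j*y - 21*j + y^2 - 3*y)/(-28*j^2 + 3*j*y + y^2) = (y - 3)/(-4*j + y)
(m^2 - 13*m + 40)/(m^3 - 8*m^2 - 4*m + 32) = (m - 5)/(m^2 - 4)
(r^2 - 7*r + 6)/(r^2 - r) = (r - 6)/r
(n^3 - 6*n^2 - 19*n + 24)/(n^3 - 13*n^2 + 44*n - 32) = (n + 3)/(n - 4)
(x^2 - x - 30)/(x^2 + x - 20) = (x - 6)/(x - 4)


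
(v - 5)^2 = v^2 - 10*v + 25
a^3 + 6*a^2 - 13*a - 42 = (a - 3)*(a + 2)*(a + 7)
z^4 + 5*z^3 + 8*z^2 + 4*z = z*(z + 1)*(z + 2)^2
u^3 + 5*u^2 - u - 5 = (u - 1)*(u + 1)*(u + 5)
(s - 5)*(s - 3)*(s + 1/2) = s^3 - 15*s^2/2 + 11*s + 15/2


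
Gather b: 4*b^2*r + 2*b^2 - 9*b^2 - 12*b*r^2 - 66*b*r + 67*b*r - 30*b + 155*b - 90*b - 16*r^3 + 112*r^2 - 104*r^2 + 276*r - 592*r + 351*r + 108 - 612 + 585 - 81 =b^2*(4*r - 7) + b*(-12*r^2 + r + 35) - 16*r^3 + 8*r^2 + 35*r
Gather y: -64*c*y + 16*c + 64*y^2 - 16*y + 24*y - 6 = 16*c + 64*y^2 + y*(8 - 64*c) - 6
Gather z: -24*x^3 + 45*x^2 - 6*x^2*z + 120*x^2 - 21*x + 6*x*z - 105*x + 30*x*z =-24*x^3 + 165*x^2 - 126*x + z*(-6*x^2 + 36*x)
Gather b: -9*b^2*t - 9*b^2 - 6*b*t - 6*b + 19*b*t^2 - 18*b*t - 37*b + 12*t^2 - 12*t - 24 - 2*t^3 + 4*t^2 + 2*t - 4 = b^2*(-9*t - 9) + b*(19*t^2 - 24*t - 43) - 2*t^3 + 16*t^2 - 10*t - 28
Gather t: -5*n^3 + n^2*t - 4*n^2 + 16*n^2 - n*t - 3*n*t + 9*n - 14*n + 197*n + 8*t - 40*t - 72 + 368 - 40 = -5*n^3 + 12*n^2 + 192*n + t*(n^2 - 4*n - 32) + 256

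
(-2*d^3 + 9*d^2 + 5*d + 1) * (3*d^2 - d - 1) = -6*d^5 + 29*d^4 + 8*d^3 - 11*d^2 - 6*d - 1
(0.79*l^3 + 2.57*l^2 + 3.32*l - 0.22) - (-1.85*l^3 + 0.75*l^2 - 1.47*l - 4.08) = 2.64*l^3 + 1.82*l^2 + 4.79*l + 3.86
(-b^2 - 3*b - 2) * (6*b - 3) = -6*b^3 - 15*b^2 - 3*b + 6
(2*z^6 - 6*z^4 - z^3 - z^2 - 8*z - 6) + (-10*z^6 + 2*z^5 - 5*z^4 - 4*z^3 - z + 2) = -8*z^6 + 2*z^5 - 11*z^4 - 5*z^3 - z^2 - 9*z - 4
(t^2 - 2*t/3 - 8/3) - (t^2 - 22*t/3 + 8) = 20*t/3 - 32/3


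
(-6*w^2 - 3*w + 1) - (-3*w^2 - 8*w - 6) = -3*w^2 + 5*w + 7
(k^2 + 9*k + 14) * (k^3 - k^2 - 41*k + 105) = k^5 + 8*k^4 - 36*k^3 - 278*k^2 + 371*k + 1470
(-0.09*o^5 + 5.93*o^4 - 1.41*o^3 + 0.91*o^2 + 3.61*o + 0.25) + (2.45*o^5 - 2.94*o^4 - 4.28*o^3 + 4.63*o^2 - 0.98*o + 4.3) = 2.36*o^5 + 2.99*o^4 - 5.69*o^3 + 5.54*o^2 + 2.63*o + 4.55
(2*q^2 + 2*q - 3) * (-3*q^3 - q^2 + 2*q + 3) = -6*q^5 - 8*q^4 + 11*q^3 + 13*q^2 - 9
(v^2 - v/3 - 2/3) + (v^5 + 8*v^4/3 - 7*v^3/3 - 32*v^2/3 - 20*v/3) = v^5 + 8*v^4/3 - 7*v^3/3 - 29*v^2/3 - 7*v - 2/3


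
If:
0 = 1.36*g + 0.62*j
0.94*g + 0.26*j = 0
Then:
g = 0.00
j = 0.00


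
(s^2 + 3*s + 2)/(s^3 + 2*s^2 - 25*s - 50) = (s + 1)/(s^2 - 25)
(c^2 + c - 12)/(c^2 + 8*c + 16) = (c - 3)/(c + 4)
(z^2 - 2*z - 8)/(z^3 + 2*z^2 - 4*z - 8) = (z - 4)/(z^2 - 4)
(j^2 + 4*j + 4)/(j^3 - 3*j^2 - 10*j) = (j + 2)/(j*(j - 5))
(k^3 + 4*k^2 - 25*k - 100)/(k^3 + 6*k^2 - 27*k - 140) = (k + 5)/(k + 7)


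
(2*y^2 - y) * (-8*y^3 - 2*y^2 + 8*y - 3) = -16*y^5 + 4*y^4 + 18*y^3 - 14*y^2 + 3*y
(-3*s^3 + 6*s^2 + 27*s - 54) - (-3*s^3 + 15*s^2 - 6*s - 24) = -9*s^2 + 33*s - 30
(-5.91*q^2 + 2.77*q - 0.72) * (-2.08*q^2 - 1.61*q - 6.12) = 12.2928*q^4 + 3.7535*q^3 + 33.2071*q^2 - 15.7932*q + 4.4064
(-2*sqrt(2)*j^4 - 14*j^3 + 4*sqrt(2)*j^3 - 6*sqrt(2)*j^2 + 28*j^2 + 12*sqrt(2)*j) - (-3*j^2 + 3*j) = -2*sqrt(2)*j^4 - 14*j^3 + 4*sqrt(2)*j^3 - 6*sqrt(2)*j^2 + 31*j^2 - 3*j + 12*sqrt(2)*j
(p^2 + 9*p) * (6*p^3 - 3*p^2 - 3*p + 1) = 6*p^5 + 51*p^4 - 30*p^3 - 26*p^2 + 9*p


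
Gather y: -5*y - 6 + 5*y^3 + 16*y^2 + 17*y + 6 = 5*y^3 + 16*y^2 + 12*y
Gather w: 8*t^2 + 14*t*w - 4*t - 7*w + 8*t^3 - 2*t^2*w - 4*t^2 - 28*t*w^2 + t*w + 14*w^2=8*t^3 + 4*t^2 - 4*t + w^2*(14 - 28*t) + w*(-2*t^2 + 15*t - 7)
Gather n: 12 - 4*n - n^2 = -n^2 - 4*n + 12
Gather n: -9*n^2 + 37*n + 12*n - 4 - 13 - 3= -9*n^2 + 49*n - 20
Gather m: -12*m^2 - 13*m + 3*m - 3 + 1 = -12*m^2 - 10*m - 2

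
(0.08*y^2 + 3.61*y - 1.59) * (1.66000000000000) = 0.1328*y^2 + 5.9926*y - 2.6394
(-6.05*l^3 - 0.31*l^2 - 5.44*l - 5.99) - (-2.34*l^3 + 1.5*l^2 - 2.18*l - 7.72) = -3.71*l^3 - 1.81*l^2 - 3.26*l + 1.73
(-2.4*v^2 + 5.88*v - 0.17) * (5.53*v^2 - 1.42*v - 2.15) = -13.272*v^4 + 35.9244*v^3 - 4.1297*v^2 - 12.4006*v + 0.3655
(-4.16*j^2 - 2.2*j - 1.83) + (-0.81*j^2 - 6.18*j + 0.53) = -4.97*j^2 - 8.38*j - 1.3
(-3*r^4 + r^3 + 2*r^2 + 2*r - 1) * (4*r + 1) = -12*r^5 + r^4 + 9*r^3 + 10*r^2 - 2*r - 1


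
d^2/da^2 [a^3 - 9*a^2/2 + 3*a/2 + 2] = 6*a - 9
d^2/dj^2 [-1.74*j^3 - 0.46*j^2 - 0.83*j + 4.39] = -10.44*j - 0.92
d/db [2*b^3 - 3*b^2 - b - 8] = 6*b^2 - 6*b - 1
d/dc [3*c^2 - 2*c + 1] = 6*c - 2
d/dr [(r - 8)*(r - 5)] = 2*r - 13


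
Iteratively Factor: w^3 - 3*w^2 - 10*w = (w)*(w^2 - 3*w - 10) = w*(w - 5)*(w + 2)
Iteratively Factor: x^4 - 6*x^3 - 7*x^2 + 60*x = (x - 5)*(x^3 - x^2 - 12*x) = (x - 5)*(x + 3)*(x^2 - 4*x) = x*(x - 5)*(x + 3)*(x - 4)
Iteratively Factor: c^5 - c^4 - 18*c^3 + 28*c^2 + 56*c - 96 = (c + 2)*(c^4 - 3*c^3 - 12*c^2 + 52*c - 48) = (c - 2)*(c + 2)*(c^3 - c^2 - 14*c + 24) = (c - 2)^2*(c + 2)*(c^2 + c - 12) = (c - 2)^2*(c + 2)*(c + 4)*(c - 3)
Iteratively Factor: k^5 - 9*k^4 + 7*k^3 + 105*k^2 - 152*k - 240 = (k - 4)*(k^4 - 5*k^3 - 13*k^2 + 53*k + 60) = (k - 4)^2*(k^3 - k^2 - 17*k - 15) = (k - 5)*(k - 4)^2*(k^2 + 4*k + 3) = (k - 5)*(k - 4)^2*(k + 3)*(k + 1)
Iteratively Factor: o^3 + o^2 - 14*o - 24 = (o + 2)*(o^2 - o - 12) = (o + 2)*(o + 3)*(o - 4)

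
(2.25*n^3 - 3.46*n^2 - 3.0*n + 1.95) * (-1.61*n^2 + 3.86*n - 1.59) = -3.6225*n^5 + 14.2556*n^4 - 12.1031*n^3 - 9.2181*n^2 + 12.297*n - 3.1005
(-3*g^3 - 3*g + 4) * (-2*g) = 6*g^4 + 6*g^2 - 8*g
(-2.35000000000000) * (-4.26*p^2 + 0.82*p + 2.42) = 10.011*p^2 - 1.927*p - 5.687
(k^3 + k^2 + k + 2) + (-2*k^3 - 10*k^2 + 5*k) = -k^3 - 9*k^2 + 6*k + 2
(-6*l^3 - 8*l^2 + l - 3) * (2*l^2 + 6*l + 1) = -12*l^5 - 52*l^4 - 52*l^3 - 8*l^2 - 17*l - 3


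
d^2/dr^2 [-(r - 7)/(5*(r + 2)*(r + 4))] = 2*(-r^3 + 21*r^2 + 150*r + 244)/(5*(r^6 + 18*r^5 + 132*r^4 + 504*r^3 + 1056*r^2 + 1152*r + 512))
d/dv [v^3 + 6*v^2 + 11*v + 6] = 3*v^2 + 12*v + 11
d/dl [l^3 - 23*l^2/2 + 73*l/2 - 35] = 3*l^2 - 23*l + 73/2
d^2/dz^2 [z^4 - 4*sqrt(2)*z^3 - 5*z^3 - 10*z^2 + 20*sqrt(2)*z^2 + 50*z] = 12*z^2 - 24*sqrt(2)*z - 30*z - 20 + 40*sqrt(2)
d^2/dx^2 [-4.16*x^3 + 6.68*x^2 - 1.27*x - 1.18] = 13.36 - 24.96*x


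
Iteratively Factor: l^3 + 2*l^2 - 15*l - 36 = (l + 3)*(l^2 - l - 12) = (l - 4)*(l + 3)*(l + 3)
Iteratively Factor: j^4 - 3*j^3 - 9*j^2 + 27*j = (j)*(j^3 - 3*j^2 - 9*j + 27) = j*(j - 3)*(j^2 - 9) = j*(j - 3)^2*(j + 3)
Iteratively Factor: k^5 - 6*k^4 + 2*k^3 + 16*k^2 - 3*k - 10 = (k - 1)*(k^4 - 5*k^3 - 3*k^2 + 13*k + 10) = (k - 2)*(k - 1)*(k^3 - 3*k^2 - 9*k - 5) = (k - 2)*(k - 1)*(k + 1)*(k^2 - 4*k - 5) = (k - 5)*(k - 2)*(k - 1)*(k + 1)*(k + 1)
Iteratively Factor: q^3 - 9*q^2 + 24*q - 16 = (q - 4)*(q^2 - 5*q + 4) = (q - 4)^2*(q - 1)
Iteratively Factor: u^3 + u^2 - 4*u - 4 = (u - 2)*(u^2 + 3*u + 2) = (u - 2)*(u + 1)*(u + 2)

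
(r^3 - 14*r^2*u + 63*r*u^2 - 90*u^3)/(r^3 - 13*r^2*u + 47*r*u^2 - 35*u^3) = (r^2 - 9*r*u + 18*u^2)/(r^2 - 8*r*u + 7*u^2)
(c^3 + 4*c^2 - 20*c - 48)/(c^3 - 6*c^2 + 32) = (c + 6)/(c - 4)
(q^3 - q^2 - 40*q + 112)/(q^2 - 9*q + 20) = (q^2 + 3*q - 28)/(q - 5)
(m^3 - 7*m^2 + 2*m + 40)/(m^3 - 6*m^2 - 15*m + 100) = (m^2 - 2*m - 8)/(m^2 - m - 20)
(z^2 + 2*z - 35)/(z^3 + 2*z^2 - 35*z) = 1/z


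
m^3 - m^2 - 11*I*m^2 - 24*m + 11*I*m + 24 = (m - 1)*(m - 8*I)*(m - 3*I)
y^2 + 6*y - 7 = (y - 1)*(y + 7)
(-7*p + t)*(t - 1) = -7*p*t + 7*p + t^2 - t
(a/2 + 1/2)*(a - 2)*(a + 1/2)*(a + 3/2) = a^4/2 + a^3/2 - 13*a^2/8 - 19*a/8 - 3/4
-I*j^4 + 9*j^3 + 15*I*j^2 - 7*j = j*(j + I)*(j + 7*I)*(-I*j + 1)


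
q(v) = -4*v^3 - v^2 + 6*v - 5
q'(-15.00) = -2664.00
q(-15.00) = 13180.00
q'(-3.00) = -96.00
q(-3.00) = 76.00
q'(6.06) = -446.80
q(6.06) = -895.54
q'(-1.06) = -5.36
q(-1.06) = -7.72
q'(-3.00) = -96.00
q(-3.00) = 76.00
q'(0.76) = -2.45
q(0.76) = -2.77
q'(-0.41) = 4.80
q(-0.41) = -7.35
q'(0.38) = 3.51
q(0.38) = -3.08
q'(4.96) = -299.14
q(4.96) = -487.94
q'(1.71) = -32.51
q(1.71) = -17.66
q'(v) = -12*v^2 - 2*v + 6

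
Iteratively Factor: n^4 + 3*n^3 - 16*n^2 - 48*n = (n)*(n^3 + 3*n^2 - 16*n - 48) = n*(n + 4)*(n^2 - n - 12) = n*(n - 4)*(n + 4)*(n + 3)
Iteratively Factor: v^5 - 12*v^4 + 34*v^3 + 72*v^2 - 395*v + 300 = (v - 4)*(v^4 - 8*v^3 + 2*v^2 + 80*v - 75) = (v - 4)*(v + 3)*(v^3 - 11*v^2 + 35*v - 25) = (v - 4)*(v - 1)*(v + 3)*(v^2 - 10*v + 25) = (v - 5)*(v - 4)*(v - 1)*(v + 3)*(v - 5)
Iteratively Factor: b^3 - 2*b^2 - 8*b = (b - 4)*(b^2 + 2*b) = b*(b - 4)*(b + 2)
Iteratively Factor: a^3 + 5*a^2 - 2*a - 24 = (a + 4)*(a^2 + a - 6) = (a - 2)*(a + 4)*(a + 3)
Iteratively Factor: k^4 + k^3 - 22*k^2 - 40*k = (k)*(k^3 + k^2 - 22*k - 40) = k*(k + 2)*(k^2 - k - 20) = k*(k - 5)*(k + 2)*(k + 4)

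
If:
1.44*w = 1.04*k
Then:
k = 1.38461538461538*w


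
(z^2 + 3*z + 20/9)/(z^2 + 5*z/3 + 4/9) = (3*z + 5)/(3*z + 1)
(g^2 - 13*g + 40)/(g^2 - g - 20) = (g - 8)/(g + 4)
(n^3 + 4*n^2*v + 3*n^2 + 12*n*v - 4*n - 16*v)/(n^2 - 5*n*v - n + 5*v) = (-n^2 - 4*n*v - 4*n - 16*v)/(-n + 5*v)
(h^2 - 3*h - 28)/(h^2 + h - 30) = (h^2 - 3*h - 28)/(h^2 + h - 30)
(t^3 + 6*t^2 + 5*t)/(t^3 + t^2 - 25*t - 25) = t/(t - 5)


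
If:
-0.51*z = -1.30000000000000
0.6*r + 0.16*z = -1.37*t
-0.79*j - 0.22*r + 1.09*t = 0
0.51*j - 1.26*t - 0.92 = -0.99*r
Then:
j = -1.02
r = 0.69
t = -0.60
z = 2.55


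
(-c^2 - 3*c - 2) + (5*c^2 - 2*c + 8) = 4*c^2 - 5*c + 6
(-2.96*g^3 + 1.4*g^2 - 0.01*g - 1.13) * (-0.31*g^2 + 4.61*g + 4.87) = 0.9176*g^5 - 14.0796*g^4 - 7.9581*g^3 + 7.1222*g^2 - 5.258*g - 5.5031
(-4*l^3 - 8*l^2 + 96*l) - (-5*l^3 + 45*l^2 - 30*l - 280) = l^3 - 53*l^2 + 126*l + 280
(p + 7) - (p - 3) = 10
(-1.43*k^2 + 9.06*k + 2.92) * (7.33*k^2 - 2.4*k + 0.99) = -10.4819*k^4 + 69.8418*k^3 - 1.7561*k^2 + 1.9614*k + 2.8908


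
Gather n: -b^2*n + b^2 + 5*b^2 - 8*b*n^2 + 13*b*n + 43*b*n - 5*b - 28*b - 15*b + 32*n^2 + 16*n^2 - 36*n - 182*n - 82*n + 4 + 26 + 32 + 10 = 6*b^2 - 48*b + n^2*(48 - 8*b) + n*(-b^2 + 56*b - 300) + 72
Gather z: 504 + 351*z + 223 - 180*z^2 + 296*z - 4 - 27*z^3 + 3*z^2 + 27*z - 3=-27*z^3 - 177*z^2 + 674*z + 720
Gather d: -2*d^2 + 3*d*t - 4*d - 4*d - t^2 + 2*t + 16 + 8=-2*d^2 + d*(3*t - 8) - t^2 + 2*t + 24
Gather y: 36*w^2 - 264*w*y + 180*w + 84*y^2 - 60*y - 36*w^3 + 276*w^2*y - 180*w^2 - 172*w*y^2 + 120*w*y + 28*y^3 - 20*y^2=-36*w^3 - 144*w^2 + 180*w + 28*y^3 + y^2*(64 - 172*w) + y*(276*w^2 - 144*w - 60)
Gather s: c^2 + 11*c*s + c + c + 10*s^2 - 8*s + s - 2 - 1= c^2 + 2*c + 10*s^2 + s*(11*c - 7) - 3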